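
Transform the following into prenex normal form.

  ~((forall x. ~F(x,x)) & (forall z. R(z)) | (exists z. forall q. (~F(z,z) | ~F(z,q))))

exists x. exists z. forall c. exists q. ((F(x,x) | ~R(z)) & F(c,c) & F(c,q))

Push ¬ through the quantifiers and connectives to reach negation normal form:
  ((exists x. F(x,x)) | (exists z. ~R(z))) & (forall z. exists q. (F(z,z) & F(z,q)))
Standardize variables apart so no two quantifiers bind the same name: z↦c.
  ((exists x. F(x,x)) | (exists z. ~R(z))) & (forall c. exists q. (F(c,c) & F(c,q)))
Extract every quantifier outward, since the variables are now distinct and don't occur free across branches:
  exists x. exists z. forall c. exists q. ((F(x,x) | ~R(z)) & F(c,c) & F(c,q))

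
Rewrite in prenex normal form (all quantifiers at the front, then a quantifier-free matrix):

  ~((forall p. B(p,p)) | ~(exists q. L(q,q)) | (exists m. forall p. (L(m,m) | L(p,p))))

Drive negations inward (¬∀x A ≡ ∃x ¬A, ¬∃x A ≡ ∀x ¬A, De Morgan for ∧/∨):
  (exists p. ~B(p,p)) & (exists q. L(q,q)) & (forall m. exists p. (~L(m,m) & ~L(p,p)))
Standardize variables apart so no two quantifiers bind the same name: p↦z1.
  (exists p. ~B(p,p)) & (exists q. L(q,q)) & (forall m. exists z1. (~L(m,m) & ~L(z1,z1)))
Pull the quantifiers to the front (each side's bound variable is not free in the other side):
  exists p. exists q. forall m. exists z1. (~B(p,p) & L(q,q) & ~L(m,m) & ~L(z1,z1))

exists p. exists q. forall m. exists z1. (~B(p,p) & L(q,q) & ~L(m,m) & ~L(z1,z1))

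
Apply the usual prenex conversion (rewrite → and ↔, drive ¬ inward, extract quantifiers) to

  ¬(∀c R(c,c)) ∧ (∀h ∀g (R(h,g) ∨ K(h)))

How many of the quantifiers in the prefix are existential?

1

Drive negations inward (¬∀x A ≡ ∃x ¬A, ¬∃x A ≡ ∀x ¬A, De Morgan for ∧/∨):
  (∃c ¬R(c,c)) ∧ (∀h ∀g (R(h,g) ∨ K(h)))
All bound variables are already distinct, so no renaming is needed.
Extract every quantifier outward, since the variables are now distinct and don't occur free across branches:
  ∃c ∀h ∀g (¬R(c,c) ∧ (R(h,g) ∨ K(h)))
The prefix is ∃c ∀h ∀g: 2 universal, 1 existential.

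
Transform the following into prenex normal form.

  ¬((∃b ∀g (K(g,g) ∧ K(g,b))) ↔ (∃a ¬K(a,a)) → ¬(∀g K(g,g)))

First replace A → B with ¬A ∨ B; A ↔ B as (¬A ∨ B) ∧ (¬B ∨ A).
  ¬((¬(∃b ∀g (K(g,g) ∧ K(g,b))) ∨ ¬(∃a ¬K(a,a)) ∨ ¬(∀g K(g,g))) ∧ (¬(¬(∃a ¬K(a,a)) ∨ ¬(∀g K(g,g))) ∨ (∃b ∀g (K(g,g) ∧ K(g,b)))))
Drive negations inward (¬∀x A ≡ ∃x ¬A, ¬∃x A ≡ ∀x ¬A, De Morgan for ∧/∨):
  (∃b ∀g (K(g,g) ∧ K(g,b))) ∧ (∃a ¬K(a,a)) ∧ (∀g K(g,g)) ∨ ((∀a K(a,a)) ∨ (∃g ¬K(g,g))) ∧ (∀b ∃g (¬K(g,g) ∨ ¬K(g,b)))
Standardize variables apart so no two quantifiers bind the same name: g↦y1, a↦z1, g↦w, b↦w1, g↦v.
  (∃b ∀g (K(g,g) ∧ K(g,b))) ∧ (∃a ¬K(a,a)) ∧ (∀y1 K(y1,y1)) ∨ ((∀z1 K(z1,z1)) ∨ (∃w ¬K(w,w))) ∧ (∀w1 ∃v (¬K(v,v) ∨ ¬K(v,w1)))
Extract every quantifier outward, since the variables are now distinct and don't occur free across branches:
  ∃b ∀g ∃a ∀y1 ∀z1 ∃w ∀w1 ∃v (K(g,g) ∧ K(g,b) ∧ ¬K(a,a) ∧ K(y1,y1) ∨ (K(z1,z1) ∨ ¬K(w,w)) ∧ (¬K(v,v) ∨ ¬K(v,w1)))

∃b ∀g ∃a ∀y1 ∀z1 ∃w ∀w1 ∃v (K(g,g) ∧ K(g,b) ∧ ¬K(a,a) ∧ K(y1,y1) ∨ (K(z1,z1) ∨ ¬K(w,w)) ∧ (¬K(v,v) ∨ ¬K(v,w1)))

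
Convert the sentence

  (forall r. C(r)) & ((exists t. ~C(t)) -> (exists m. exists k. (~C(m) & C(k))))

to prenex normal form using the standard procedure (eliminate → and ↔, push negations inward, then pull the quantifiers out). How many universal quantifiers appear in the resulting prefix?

2

First replace A → B with ¬A ∨ B.
  (forall r. C(r)) & (~(exists t. ~C(t)) | (exists m. exists k. (~C(m) & C(k))))
Push ¬ through the quantifiers and connectives to reach negation normal form:
  (forall r. C(r)) & ((forall t. C(t)) | (exists m. exists k. (~C(m) & C(k))))
Extract every quantifier outward, since the variables are now distinct and don't occur free across branches:
  forall r. forall t. exists m. exists k. (C(r) & (C(t) | ~C(m) & C(k)))
The prefix is forall r forall t exists m exists k: 2 universal, 2 existential.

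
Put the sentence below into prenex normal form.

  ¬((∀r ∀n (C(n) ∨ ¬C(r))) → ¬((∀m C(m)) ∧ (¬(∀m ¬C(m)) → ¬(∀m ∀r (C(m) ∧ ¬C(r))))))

∀r ∀n ∀m ∀u ∃x ∃s ((C(n) ∨ ¬C(r)) ∧ C(m) ∧ (¬C(u) ∨ ¬C(x) ∨ C(s)))

First replace A → B with ¬A ∨ B.
  ¬(¬(∀r ∀n (C(n) ∨ ¬C(r))) ∨ ¬((∀m C(m)) ∧ (¬¬(∀m ¬C(m)) ∨ ¬(∀m ∀r (C(m) ∧ ¬C(r))))))
Move each ¬ inward, flipping quantifiers it crosses:
  (∀r ∀n (C(n) ∨ ¬C(r))) ∧ (∀m C(m)) ∧ ((∀m ¬C(m)) ∨ (∃m ∃r (¬C(m) ∨ C(r))))
Rename bound variables to avoid capture: m↦u, m↦x, r↦s.
  (∀r ∀n (C(n) ∨ ¬C(r))) ∧ (∀m C(m)) ∧ ((∀u ¬C(u)) ∨ (∃x ∃s (¬C(x) ∨ C(s))))
Extract every quantifier outward, since the variables are now distinct and don't occur free across branches:
  ∀r ∀n ∀m ∀u ∃x ∃s ((C(n) ∨ ¬C(r)) ∧ C(m) ∧ (¬C(u) ∨ ¬C(x) ∨ C(s)))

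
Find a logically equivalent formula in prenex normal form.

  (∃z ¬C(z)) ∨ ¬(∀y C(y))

Drive negations inward (¬∀x A ≡ ∃x ¬A, ¬∃x A ≡ ∀x ¬A, De Morgan for ∧/∨):
  (∃z ¬C(z)) ∨ (∃y ¬C(y))
All bound variables are already distinct, so no renaming is needed.
Finally move all quantifiers to the prefix:
  ∃z ∃y (¬C(z) ∨ ¬C(y))

∃z ∃y (¬C(z) ∨ ¬C(y))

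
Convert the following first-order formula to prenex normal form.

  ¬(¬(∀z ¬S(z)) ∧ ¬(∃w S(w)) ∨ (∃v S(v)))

∀z ∃w ∀v ((¬S(z) ∨ S(w)) ∧ ¬S(v))

Move each ¬ inward, flipping quantifiers it crosses:
  ((∀z ¬S(z)) ∨ (∃w S(w))) ∧ (∀v ¬S(v))
All bound variables are already distinct, so no renaming is needed.
Pull the quantifiers to the front (each side's bound variable is not free in the other side):
  ∀z ∃w ∀v ((¬S(z) ∨ S(w)) ∧ ¬S(v))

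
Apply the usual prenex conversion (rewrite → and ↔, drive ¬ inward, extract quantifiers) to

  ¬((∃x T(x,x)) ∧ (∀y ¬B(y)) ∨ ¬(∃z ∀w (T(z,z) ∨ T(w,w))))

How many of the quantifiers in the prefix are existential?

Push ¬ through the quantifiers and connectives to reach negation normal form:
  ((∀x ¬T(x,x)) ∨ (∃y B(y))) ∧ (∃z ∀w (T(z,z) ∨ T(w,w)))
All bound variables are already distinct, so no renaming is needed.
Finally move all quantifiers to the prefix:
  ∀x ∃y ∃z ∀w ((¬T(x,x) ∨ B(y)) ∧ (T(z,z) ∨ T(w,w)))
The prefix is ∀x ∃y ∃z ∀w: 2 universal, 2 existential.

2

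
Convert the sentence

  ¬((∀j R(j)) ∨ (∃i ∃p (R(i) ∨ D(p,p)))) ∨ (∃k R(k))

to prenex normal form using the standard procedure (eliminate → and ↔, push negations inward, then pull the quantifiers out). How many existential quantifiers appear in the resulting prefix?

2

Push ¬ through the quantifiers and connectives to reach negation normal form:
  (∃j ¬R(j)) ∧ (∀i ∀p (¬R(i) ∧ ¬D(p,p))) ∨ (∃k R(k))
All bound variables are already distinct, so no renaming is needed.
Extract every quantifier outward, since the variables are now distinct and don't occur free across branches:
  ∃j ∀i ∀p ∃k (¬R(j) ∧ ¬R(i) ∧ ¬D(p,p) ∨ R(k))
The prefix is ∃j ∀i ∀p ∃k: 2 universal, 2 existential.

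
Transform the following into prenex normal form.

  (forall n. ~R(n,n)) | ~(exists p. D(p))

Drive negations inward (¬∀x A ≡ ∃x ¬A, ¬∃x A ≡ ∀x ¬A, De Morgan for ∧/∨):
  (forall n. ~R(n,n)) | (forall p. ~D(p))
All bound variables are already distinct, so no renaming is needed.
Finally move all quantifiers to the prefix:
  forall n. forall p. (~R(n,n) | ~D(p))

forall n. forall p. (~R(n,n) | ~D(p))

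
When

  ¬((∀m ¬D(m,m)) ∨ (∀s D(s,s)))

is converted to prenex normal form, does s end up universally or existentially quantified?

Drive negations inward (¬∀x A ≡ ∃x ¬A, ¬∃x A ≡ ∀x ¬A, De Morgan for ∧/∨):
  (∃m D(m,m)) ∧ (∃s ¬D(s,s))
All bound variables are already distinct, so no renaming is needed.
Finally move all quantifiers to the prefix:
  ∃m ∃s (D(m,m) ∧ ¬D(s,s))
The quantifier ∀s sits under an odd number of negations, so it flips to ∃s.

existential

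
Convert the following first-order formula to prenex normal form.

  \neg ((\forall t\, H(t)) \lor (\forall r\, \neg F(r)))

Drive negations inward (¬∀x A ≡ ∃x ¬A, ¬∃x A ≡ ∀x ¬A, De Morgan for ∧/∨):
  (\exists t\, \neg H(t)) \land (\exists r\, F(r))
All bound variables are already distinct, so no renaming is needed.
Finally move all quantifiers to the prefix:
  \exists t\, \exists r\, (\neg H(t) \land F(r))

\exists t\, \exists r\, (\neg H(t) \land F(r))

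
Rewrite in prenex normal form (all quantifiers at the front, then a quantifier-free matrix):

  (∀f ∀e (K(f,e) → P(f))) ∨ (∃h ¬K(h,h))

Rewrite implications/biconditionals: A → B as ¬A ∨ B.
  (∀f ∀e (¬K(f,e) ∨ P(f))) ∨ (∃h ¬K(h,h))
Pull the quantifiers to the front (each side's bound variable is not free in the other side):
  ∀f ∀e ∃h (¬K(f,e) ∨ P(f) ∨ ¬K(h,h))

∀f ∀e ∃h (¬K(f,e) ∨ P(f) ∨ ¬K(h,h))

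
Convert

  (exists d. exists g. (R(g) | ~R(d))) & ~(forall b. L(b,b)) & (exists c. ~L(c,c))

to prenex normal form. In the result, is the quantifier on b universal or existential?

Drive negations inward (¬∀x A ≡ ∃x ¬A, ¬∃x A ≡ ∀x ¬A, De Morgan for ∧/∨):
  (exists d. exists g. (R(g) | ~R(d))) & (exists b. ~L(b,b)) & (exists c. ~L(c,c))
All bound variables are already distinct, so no renaming is needed.
Extract every quantifier outward, since the variables are now distinct and don't occur free across branches:
  exists d. exists g. exists b. exists c. ((R(g) | ~R(d)) & ~L(b,b) & ~L(c,c))
The quantifier forall b sits under an odd number of negations, so it flips to exists b.

existential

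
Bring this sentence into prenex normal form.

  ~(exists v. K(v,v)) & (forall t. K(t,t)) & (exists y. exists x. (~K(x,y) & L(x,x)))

forall v. forall t. exists y. exists x. (~K(v,v) & K(t,t) & ~K(x,y) & L(x,x))

Push ¬ through the quantifiers and connectives to reach negation normal form:
  (forall v. ~K(v,v)) & (forall t. K(t,t)) & (exists y. exists x. (~K(x,y) & L(x,x)))
Extract every quantifier outward, since the variables are now distinct and don't occur free across branches:
  forall v. forall t. exists y. exists x. (~K(v,v) & K(t,t) & ~K(x,y) & L(x,x))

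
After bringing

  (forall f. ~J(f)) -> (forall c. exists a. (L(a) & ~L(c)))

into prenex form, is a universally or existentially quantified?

Eliminate → and ↔ using ¬ and ∨.
  ~(forall f. ~J(f)) | (forall c. exists a. (L(a) & ~L(c)))
Drive negations inward (¬∀x A ≡ ∃x ¬A, ¬∃x A ≡ ∀x ¬A, De Morgan for ∧/∨):
  (exists f. J(f)) | (forall c. exists a. (L(a) & ~L(c)))
All bound variables are already distinct, so no renaming is needed.
Finally move all quantifiers to the prefix:
  exists f. forall c. exists a. (J(f) | L(a) & ~L(c))
The quantifier exists a sits under an even number of negations (counting the antecedent side of each →), so it remains existential.

existential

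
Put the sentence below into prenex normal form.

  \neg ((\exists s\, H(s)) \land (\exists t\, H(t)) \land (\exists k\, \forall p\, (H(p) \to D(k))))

\forall s\, \forall t\, \forall k\, \exists p\, (\neg H(s) \lor \neg H(t) \lor H(p) \land \neg D(k))

Eliminate → and ↔ using ¬ and ∨.
  \neg ((\exists s\, H(s)) \land (\exists t\, H(t)) \land (\exists k\, \forall p\, (\neg H(p) \lor D(k))))
Push ¬ through the quantifiers and connectives to reach negation normal form:
  (\forall s\, \neg H(s)) \lor (\forall t\, \neg H(t)) \lor (\forall k\, \exists p\, (H(p) \land \neg D(k)))
Finally move all quantifiers to the prefix:
  \forall s\, \forall t\, \forall k\, \exists p\, (\neg H(s) \lor \neg H(t) \lor H(p) \land \neg D(k))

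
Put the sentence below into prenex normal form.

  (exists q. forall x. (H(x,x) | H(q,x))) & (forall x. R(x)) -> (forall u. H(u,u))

Rewrite implications/biconditionals: A → B as ¬A ∨ B.
  ~((exists q. forall x. (H(x,x) | H(q,x))) & (forall x. R(x))) | (forall u. H(u,u))
Move each ¬ inward, flipping quantifiers it crosses:
  (forall q. exists x. (~H(x,x) & ~H(q,x))) | (exists x. ~R(x)) | (forall u. H(u,u))
Rename bound variables to avoid capture: x↦y1.
  (forall q. exists x. (~H(x,x) & ~H(q,x))) | (exists y1. ~R(y1)) | (forall u. H(u,u))
Pull the quantifiers to the front (each side's bound variable is not free in the other side):
  forall q. exists x. exists y1. forall u. (~H(x,x) & ~H(q,x) | ~R(y1) | H(u,u))

forall q. exists x. exists y1. forall u. (~H(x,x) & ~H(q,x) | ~R(y1) | H(u,u))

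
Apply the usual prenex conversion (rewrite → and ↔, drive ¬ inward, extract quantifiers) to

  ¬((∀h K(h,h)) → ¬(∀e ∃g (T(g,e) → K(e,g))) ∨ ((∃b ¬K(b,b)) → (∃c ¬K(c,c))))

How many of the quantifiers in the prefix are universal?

3

First replace A → B with ¬A ∨ B.
  ¬(¬(∀h K(h,h)) ∨ ¬(∀e ∃g (¬T(g,e) ∨ K(e,g))) ∨ ¬(∃b ¬K(b,b)) ∨ (∃c ¬K(c,c)))
Push ¬ through the quantifiers and connectives to reach negation normal form:
  (∀h K(h,h)) ∧ (∀e ∃g (¬T(g,e) ∨ K(e,g))) ∧ (∃b ¬K(b,b)) ∧ (∀c K(c,c))
Extract every quantifier outward, since the variables are now distinct and don't occur free across branches:
  ∀h ∀e ∃g ∃b ∀c (K(h,h) ∧ (¬T(g,e) ∨ K(e,g)) ∧ ¬K(b,b) ∧ K(c,c))
The prefix is ∀h ∀e ∃g ∃b ∀c: 3 universal, 2 existential.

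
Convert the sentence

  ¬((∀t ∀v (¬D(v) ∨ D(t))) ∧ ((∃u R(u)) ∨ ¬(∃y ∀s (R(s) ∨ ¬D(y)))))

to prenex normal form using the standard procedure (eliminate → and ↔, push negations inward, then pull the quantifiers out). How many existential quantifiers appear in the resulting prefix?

3

Push ¬ through the quantifiers and connectives to reach negation normal form:
  (∃t ∃v (D(v) ∧ ¬D(t))) ∨ (∀u ¬R(u)) ∧ (∃y ∀s (R(s) ∨ ¬D(y)))
All bound variables are already distinct, so no renaming is needed.
Pull the quantifiers to the front (each side's bound variable is not free in the other side):
  ∃t ∃v ∀u ∃y ∀s (D(v) ∧ ¬D(t) ∨ ¬R(u) ∧ (R(s) ∨ ¬D(y)))
The prefix is ∃t ∃v ∀u ∃y ∀s: 2 universal, 3 existential.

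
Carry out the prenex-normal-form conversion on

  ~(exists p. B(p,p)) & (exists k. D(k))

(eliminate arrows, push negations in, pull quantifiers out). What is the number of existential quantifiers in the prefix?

1

Drive negations inward (¬∀x A ≡ ∃x ¬A, ¬∃x A ≡ ∀x ¬A, De Morgan for ∧/∨):
  (forall p. ~B(p,p)) & (exists k. D(k))
Pull the quantifiers to the front (each side's bound variable is not free in the other side):
  forall p. exists k. (~B(p,p) & D(k))
The prefix is forall p exists k: 1 universal, 1 existential.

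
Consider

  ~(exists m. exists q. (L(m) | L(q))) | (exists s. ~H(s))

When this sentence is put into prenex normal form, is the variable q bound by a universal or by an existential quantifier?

universal

Push ¬ through the quantifiers and connectives to reach negation normal form:
  (forall m. forall q. (~L(m) & ~L(q))) | (exists s. ~H(s))
All bound variables are already distinct, so no renaming is needed.
Pull the quantifiers to the front (each side's bound variable is not free in the other side):
  forall m. forall q. exists s. (~L(m) & ~L(q) | ~H(s))
The quantifier exists q sits under an odd number of negations, so it flips to forall q.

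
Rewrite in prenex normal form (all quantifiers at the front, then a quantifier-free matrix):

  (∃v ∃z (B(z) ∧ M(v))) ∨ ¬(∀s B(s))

∃v ∃z ∃s (B(z) ∧ M(v) ∨ ¬B(s))

Move each ¬ inward, flipping quantifiers it crosses:
  (∃v ∃z (B(z) ∧ M(v))) ∨ (∃s ¬B(s))
All bound variables are already distinct, so no renaming is needed.
Finally move all quantifiers to the prefix:
  ∃v ∃z ∃s (B(z) ∧ M(v) ∨ ¬B(s))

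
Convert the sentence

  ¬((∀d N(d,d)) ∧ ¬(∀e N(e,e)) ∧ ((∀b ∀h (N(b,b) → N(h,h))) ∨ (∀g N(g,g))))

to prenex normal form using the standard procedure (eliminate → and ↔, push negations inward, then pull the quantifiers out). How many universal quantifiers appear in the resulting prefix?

Rewrite implications/biconditionals: A → B as ¬A ∨ B.
  ¬((∀d N(d,d)) ∧ ¬(∀e N(e,e)) ∧ ((∀b ∀h (¬N(b,b) ∨ N(h,h))) ∨ (∀g N(g,g))))
Push ¬ through the quantifiers and connectives to reach negation normal form:
  (∃d ¬N(d,d)) ∨ (∀e N(e,e)) ∨ (∃b ∃h (N(b,b) ∧ ¬N(h,h))) ∧ (∃g ¬N(g,g))
All bound variables are already distinct, so no renaming is needed.
Pull the quantifiers to the front (each side's bound variable is not free in the other side):
  ∃d ∀e ∃b ∃h ∃g (¬N(d,d) ∨ N(e,e) ∨ N(b,b) ∧ ¬N(h,h) ∧ ¬N(g,g))
The prefix is ∃d ∀e ∃b ∃h ∃g: 1 universal, 4 existential.

1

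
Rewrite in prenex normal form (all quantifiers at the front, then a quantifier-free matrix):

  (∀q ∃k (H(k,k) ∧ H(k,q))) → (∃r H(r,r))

Rewrite implications/biconditionals: A → B as ¬A ∨ B.
  ¬(∀q ∃k (H(k,k) ∧ H(k,q))) ∨ (∃r H(r,r))
Drive negations inward (¬∀x A ≡ ∃x ¬A, ¬∃x A ≡ ∀x ¬A, De Morgan for ∧/∨):
  (∃q ∀k (¬H(k,k) ∨ ¬H(k,q))) ∨ (∃r H(r,r))
Pull the quantifiers to the front (each side's bound variable is not free in the other side):
  ∃q ∀k ∃r (¬H(k,k) ∨ ¬H(k,q) ∨ H(r,r))

∃q ∀k ∃r (¬H(k,k) ∨ ¬H(k,q) ∨ H(r,r))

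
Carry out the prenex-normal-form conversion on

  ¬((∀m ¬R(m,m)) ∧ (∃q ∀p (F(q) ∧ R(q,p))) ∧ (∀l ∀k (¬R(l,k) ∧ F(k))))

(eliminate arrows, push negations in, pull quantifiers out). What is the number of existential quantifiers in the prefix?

Move each ¬ inward, flipping quantifiers it crosses:
  (∃m R(m,m)) ∨ (∀q ∃p (¬F(q) ∨ ¬R(q,p))) ∨ (∃l ∃k (R(l,k) ∨ ¬F(k)))
All bound variables are already distinct, so no renaming is needed.
Pull the quantifiers to the front (each side's bound variable is not free in the other side):
  ∃m ∀q ∃p ∃l ∃k (R(m,m) ∨ ¬F(q) ∨ ¬R(q,p) ∨ R(l,k) ∨ ¬F(k))
The prefix is ∃m ∀q ∃p ∃l ∃k: 1 universal, 4 existential.

4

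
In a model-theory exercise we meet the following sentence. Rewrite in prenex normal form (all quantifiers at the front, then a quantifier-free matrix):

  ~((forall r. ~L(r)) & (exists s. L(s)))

exists r. forall s. (L(r) | ~L(s))

Move each ¬ inward, flipping quantifiers it crosses:
  (exists r. L(r)) | (forall s. ~L(s))
All bound variables are already distinct, so no renaming is needed.
Pull the quantifiers to the front (each side's bound variable is not free in the other side):
  exists r. forall s. (L(r) | ~L(s))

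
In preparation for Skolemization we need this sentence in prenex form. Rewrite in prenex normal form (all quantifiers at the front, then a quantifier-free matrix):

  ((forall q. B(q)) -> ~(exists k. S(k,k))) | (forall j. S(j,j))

exists q. forall k. forall j. (~B(q) | ~S(k,k) | S(j,j))

Eliminate → and ↔ using ¬ and ∨.
  ~(forall q. B(q)) | ~(exists k. S(k,k)) | (forall j. S(j,j))
Move each ¬ inward, flipping quantifiers it crosses:
  (exists q. ~B(q)) | (forall k. ~S(k,k)) | (forall j. S(j,j))
All bound variables are already distinct, so no renaming is needed.
Extract every quantifier outward, since the variables are now distinct and don't occur free across branches:
  exists q. forall k. forall j. (~B(q) | ~S(k,k) | S(j,j))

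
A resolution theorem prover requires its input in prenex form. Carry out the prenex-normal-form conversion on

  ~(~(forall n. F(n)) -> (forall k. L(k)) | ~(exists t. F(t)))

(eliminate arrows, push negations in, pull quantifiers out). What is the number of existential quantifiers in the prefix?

3

Eliminate → and ↔ using ¬ and ∨.
  ~(~~(forall n. F(n)) | (forall k. L(k)) | ~(exists t. F(t)))
Drive negations inward (¬∀x A ≡ ∃x ¬A, ¬∃x A ≡ ∀x ¬A, De Morgan for ∧/∨):
  (exists n. ~F(n)) & (exists k. ~L(k)) & (exists t. F(t))
All bound variables are already distinct, so no renaming is needed.
Pull the quantifiers to the front (each side's bound variable is not free in the other side):
  exists n. exists k. exists t. (~F(n) & ~L(k) & F(t))
The prefix is exists n exists k exists t: 0 universal, 3 existential.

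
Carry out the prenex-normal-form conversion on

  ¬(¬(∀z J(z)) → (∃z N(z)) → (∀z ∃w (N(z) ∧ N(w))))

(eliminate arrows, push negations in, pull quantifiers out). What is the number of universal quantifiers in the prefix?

Rewrite implications/biconditionals: A → B as ¬A ∨ B.
  ¬(¬¬(∀z J(z)) ∨ ¬(∃z N(z)) ∨ (∀z ∃w (N(z) ∧ N(w))))
Move each ¬ inward, flipping quantifiers it crosses:
  (∃z ¬J(z)) ∧ (∃z N(z)) ∧ (∃z ∀w (¬N(z) ∨ ¬N(w)))
Give each quantifier a distinct variable: z↦r, z↦x.
  (∃z ¬J(z)) ∧ (∃r N(r)) ∧ (∃x ∀w (¬N(x) ∨ ¬N(w)))
Extract every quantifier outward, since the variables are now distinct and don't occur free across branches:
  ∃z ∃r ∃x ∀w (¬J(z) ∧ N(r) ∧ (¬N(x) ∨ ¬N(w)))
The prefix is ∃z ∃r ∃x ∀w: 1 universal, 3 existential.

1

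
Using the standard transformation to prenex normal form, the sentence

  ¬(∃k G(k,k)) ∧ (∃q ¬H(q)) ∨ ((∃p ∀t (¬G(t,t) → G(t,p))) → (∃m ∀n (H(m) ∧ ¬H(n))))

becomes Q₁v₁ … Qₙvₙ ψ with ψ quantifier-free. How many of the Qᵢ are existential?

Eliminate → and ↔ using ¬ and ∨.
  ¬(∃k G(k,k)) ∧ (∃q ¬H(q)) ∨ ¬(∃p ∀t (¬¬G(t,t) ∨ G(t,p))) ∨ (∃m ∀n (H(m) ∧ ¬H(n)))
Drive negations inward (¬∀x A ≡ ∃x ¬A, ¬∃x A ≡ ∀x ¬A, De Morgan for ∧/∨):
  (∀k ¬G(k,k)) ∧ (∃q ¬H(q)) ∨ (∀p ∃t (¬G(t,t) ∧ ¬G(t,p))) ∨ (∃m ∀n (H(m) ∧ ¬H(n)))
Pull the quantifiers to the front (each side's bound variable is not free in the other side):
  ∀k ∃q ∀p ∃t ∃m ∀n (¬G(k,k) ∧ ¬H(q) ∨ ¬G(t,t) ∧ ¬G(t,p) ∨ H(m) ∧ ¬H(n))
The prefix is ∀k ∃q ∀p ∃t ∃m ∀n: 3 universal, 3 existential.

3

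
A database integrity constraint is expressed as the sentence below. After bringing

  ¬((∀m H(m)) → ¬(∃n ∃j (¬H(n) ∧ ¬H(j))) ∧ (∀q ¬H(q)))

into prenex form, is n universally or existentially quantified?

existential

First replace A → B with ¬A ∨ B.
  ¬(¬(∀m H(m)) ∨ ¬(∃n ∃j (¬H(n) ∧ ¬H(j))) ∧ (∀q ¬H(q)))
Move each ¬ inward, flipping quantifiers it crosses:
  (∀m H(m)) ∧ ((∃n ∃j (¬H(n) ∧ ¬H(j))) ∨ (∃q H(q)))
Pull the quantifiers to the front (each side's bound variable is not free in the other side):
  ∀m ∃n ∃j ∃q (H(m) ∧ (¬H(n) ∧ ¬H(j) ∨ H(q)))
The quantifier ∃n sits under an even number of negations (counting the antecedent side of each →), so it remains existential.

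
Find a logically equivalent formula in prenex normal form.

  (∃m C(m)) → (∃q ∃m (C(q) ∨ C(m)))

First replace A → B with ¬A ∨ B.
  ¬(∃m C(m)) ∨ (∃q ∃m (C(q) ∨ C(m)))
Drive negations inward (¬∀x A ≡ ∃x ¬A, ¬∃x A ≡ ∀x ¬A, De Morgan for ∧/∨):
  (∀m ¬C(m)) ∨ (∃q ∃m (C(q) ∨ C(m)))
Rename bound variables to avoid capture: m↦b.
  (∀m ¬C(m)) ∨ (∃q ∃b (C(q) ∨ C(b)))
Pull the quantifiers to the front (each side's bound variable is not free in the other side):
  ∀m ∃q ∃b (¬C(m) ∨ C(q) ∨ C(b))

∀m ∃q ∃b (¬C(m) ∨ C(q) ∨ C(b))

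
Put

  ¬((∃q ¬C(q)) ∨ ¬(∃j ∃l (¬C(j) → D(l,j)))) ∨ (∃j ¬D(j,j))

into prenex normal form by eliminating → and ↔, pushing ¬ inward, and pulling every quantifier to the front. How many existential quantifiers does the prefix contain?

3

Rewrite implications/biconditionals: A → B as ¬A ∨ B.
  ¬((∃q ¬C(q)) ∨ ¬(∃j ∃l (¬¬C(j) ∨ D(l,j)))) ∨ (∃j ¬D(j,j))
Push ¬ through the quantifiers and connectives to reach negation normal form:
  (∀q C(q)) ∧ (∃j ∃l (C(j) ∨ D(l,j))) ∨ (∃j ¬D(j,j))
Standardize variables apart so no two quantifiers bind the same name: j↦v.
  (∀q C(q)) ∧ (∃j ∃l (C(j) ∨ D(l,j))) ∨ (∃v ¬D(v,v))
Pull the quantifiers to the front (each side's bound variable is not free in the other side):
  ∀q ∃j ∃l ∃v (C(q) ∧ (C(j) ∨ D(l,j)) ∨ ¬D(v,v))
The prefix is ∀q ∃j ∃l ∃v: 1 universal, 3 existential.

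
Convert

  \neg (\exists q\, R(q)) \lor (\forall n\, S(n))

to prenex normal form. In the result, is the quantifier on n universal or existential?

Push ¬ through the quantifiers and connectives to reach negation normal form:
  (\forall q\, \neg R(q)) \lor (\forall n\, S(n))
All bound variables are already distinct, so no renaming is needed.
Finally move all quantifiers to the prefix:
  \forall q\, \forall n\, (\neg R(q) \lor S(n))
The quantifier \forall n sits under an even number of negations, so it remains universal.

universal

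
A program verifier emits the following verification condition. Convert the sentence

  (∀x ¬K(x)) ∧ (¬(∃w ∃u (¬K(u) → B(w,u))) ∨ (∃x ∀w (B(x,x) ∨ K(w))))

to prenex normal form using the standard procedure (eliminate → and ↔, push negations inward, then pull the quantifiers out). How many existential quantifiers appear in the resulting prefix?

1

First replace A → B with ¬A ∨ B.
  (∀x ¬K(x)) ∧ (¬(∃w ∃u (¬¬K(u) ∨ B(w,u))) ∨ (∃x ∀w (B(x,x) ∨ K(w))))
Move each ¬ inward, flipping quantifiers it crosses:
  (∀x ¬K(x)) ∧ ((∀w ∀u (¬K(u) ∧ ¬B(w,u))) ∨ (∃x ∀w (B(x,x) ∨ K(w))))
Rename bound variables to avoid capture: x↦b, w↦u1.
  (∀x ¬K(x)) ∧ ((∀w ∀u (¬K(u) ∧ ¬B(w,u))) ∨ (∃b ∀u1 (B(b,b) ∨ K(u1))))
Extract every quantifier outward, since the variables are now distinct and don't occur free across branches:
  ∀x ∀w ∀u ∃b ∀u1 (¬K(x) ∧ (¬K(u) ∧ ¬B(w,u) ∨ B(b,b) ∨ K(u1)))
The prefix is ∀x ∀w ∀u ∃b ∀u1: 4 universal, 1 existential.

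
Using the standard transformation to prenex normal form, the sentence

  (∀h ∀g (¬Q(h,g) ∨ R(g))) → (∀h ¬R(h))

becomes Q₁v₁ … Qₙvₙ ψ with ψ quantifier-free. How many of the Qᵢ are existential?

First replace A → B with ¬A ∨ B.
  ¬(∀h ∀g (¬Q(h,g) ∨ R(g))) ∨ (∀h ¬R(h))
Drive negations inward (¬∀x A ≡ ∃x ¬A, ¬∃x A ≡ ∀x ¬A, De Morgan for ∧/∨):
  (∃h ∃g (Q(h,g) ∧ ¬R(g))) ∨ (∀h ¬R(h))
Give each quantifier a distinct variable: h↦p.
  (∃h ∃g (Q(h,g) ∧ ¬R(g))) ∨ (∀p ¬R(p))
Pull the quantifiers to the front (each side's bound variable is not free in the other side):
  ∃h ∃g ∀p (Q(h,g) ∧ ¬R(g) ∨ ¬R(p))
The prefix is ∃h ∃g ∀p: 1 universal, 2 existential.

2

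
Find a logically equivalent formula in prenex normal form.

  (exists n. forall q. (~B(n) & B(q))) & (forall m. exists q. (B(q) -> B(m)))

Rewrite implications/biconditionals: A → B as ¬A ∨ B.
  (exists n. forall q. (~B(n) & B(q))) & (forall m. exists q. (~B(q) | B(m)))
Rename bound variables to avoid capture: q↦a.
  (exists n. forall q. (~B(n) & B(q))) & (forall m. exists a. (~B(a) | B(m)))
Extract every quantifier outward, since the variables are now distinct and don't occur free across branches:
  exists n. forall q. forall m. exists a. (~B(n) & B(q) & (~B(a) | B(m)))

exists n. forall q. forall m. exists a. (~B(n) & B(q) & (~B(a) | B(m)))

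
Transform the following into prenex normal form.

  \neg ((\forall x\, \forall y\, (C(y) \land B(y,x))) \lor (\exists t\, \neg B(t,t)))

Drive negations inward (¬∀x A ≡ ∃x ¬A, ¬∃x A ≡ ∀x ¬A, De Morgan for ∧/∨):
  (\exists x\, \exists y\, (\neg C(y) \lor \neg B(y,x))) \land (\forall t\, B(t,t))
All bound variables are already distinct, so no renaming is needed.
Finally move all quantifiers to the prefix:
  \exists x\, \exists y\, \forall t\, ((\neg C(y) \lor \neg B(y,x)) \land B(t,t))

\exists x\, \exists y\, \forall t\, ((\neg C(y) \lor \neg B(y,x)) \land B(t,t))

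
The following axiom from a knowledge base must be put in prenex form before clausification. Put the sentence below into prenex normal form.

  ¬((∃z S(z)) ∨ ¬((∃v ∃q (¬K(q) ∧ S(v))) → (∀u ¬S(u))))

∀z ∀v ∀q ∀u (¬S(z) ∧ (K(q) ∨ ¬S(v) ∨ ¬S(u)))

Eliminate → and ↔ using ¬ and ∨.
  ¬((∃z S(z)) ∨ ¬(¬(∃v ∃q (¬K(q) ∧ S(v))) ∨ (∀u ¬S(u))))
Drive negations inward (¬∀x A ≡ ∃x ¬A, ¬∃x A ≡ ∀x ¬A, De Morgan for ∧/∨):
  (∀z ¬S(z)) ∧ ((∀v ∀q (K(q) ∨ ¬S(v))) ∨ (∀u ¬S(u)))
All bound variables are already distinct, so no renaming is needed.
Extract every quantifier outward, since the variables are now distinct and don't occur free across branches:
  ∀z ∀v ∀q ∀u (¬S(z) ∧ (K(q) ∨ ¬S(v) ∨ ¬S(u)))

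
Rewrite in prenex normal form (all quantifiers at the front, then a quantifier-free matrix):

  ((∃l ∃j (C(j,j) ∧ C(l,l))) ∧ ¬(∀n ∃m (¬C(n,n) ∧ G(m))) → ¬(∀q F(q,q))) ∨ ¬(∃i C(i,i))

First replace A → B with ¬A ∨ B.
  ¬((∃l ∃j (C(j,j) ∧ C(l,l))) ∧ ¬(∀n ∃m (¬C(n,n) ∧ G(m)))) ∨ ¬(∀q F(q,q)) ∨ ¬(∃i C(i,i))
Drive negations inward (¬∀x A ≡ ∃x ¬A, ¬∃x A ≡ ∀x ¬A, De Morgan for ∧/∨):
  (∀l ∀j (¬C(j,j) ∨ ¬C(l,l))) ∨ (∀n ∃m (¬C(n,n) ∧ G(m))) ∨ (∃q ¬F(q,q)) ∨ (∀i ¬C(i,i))
All bound variables are already distinct, so no renaming is needed.
Finally move all quantifiers to the prefix:
  ∀l ∀j ∀n ∃m ∃q ∀i (¬C(j,j) ∨ ¬C(l,l) ∨ ¬C(n,n) ∧ G(m) ∨ ¬F(q,q) ∨ ¬C(i,i))

∀l ∀j ∀n ∃m ∃q ∀i (¬C(j,j) ∨ ¬C(l,l) ∨ ¬C(n,n) ∧ G(m) ∨ ¬F(q,q) ∨ ¬C(i,i))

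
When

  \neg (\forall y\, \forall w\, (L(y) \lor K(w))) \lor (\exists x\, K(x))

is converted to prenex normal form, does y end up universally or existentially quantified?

Move each ¬ inward, flipping quantifiers it crosses:
  (\exists y\, \exists w\, (\neg L(y) \land \neg K(w))) \lor (\exists x\, K(x))
All bound variables are already distinct, so no renaming is needed.
Finally move all quantifiers to the prefix:
  \exists y\, \exists w\, \exists x\, (\neg L(y) \land \neg K(w) \lor K(x))
The quantifier \forall y sits under an odd number of negations, so it flips to \exists y.

existential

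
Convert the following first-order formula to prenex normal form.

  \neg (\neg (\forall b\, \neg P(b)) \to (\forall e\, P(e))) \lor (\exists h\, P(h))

First replace A → B with ¬A ∨ B.
  \neg (\neg \neg (\forall b\, \neg P(b)) \lor (\forall e\, P(e))) \lor (\exists h\, P(h))
Move each ¬ inward, flipping quantifiers it crosses:
  (\exists b\, P(b)) \land (\exists e\, \neg P(e)) \lor (\exists h\, P(h))
Extract every quantifier outward, since the variables are now distinct and don't occur free across branches:
  \exists b\, \exists e\, \exists h\, (P(b) \land \neg P(e) \lor P(h))

\exists b\, \exists e\, \exists h\, (P(b) \land \neg P(e) \lor P(h))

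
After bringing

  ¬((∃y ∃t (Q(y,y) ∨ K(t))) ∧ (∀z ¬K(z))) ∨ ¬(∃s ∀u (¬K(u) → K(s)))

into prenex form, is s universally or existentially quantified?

First replace A → B with ¬A ∨ B.
  ¬((∃y ∃t (Q(y,y) ∨ K(t))) ∧ (∀z ¬K(z))) ∨ ¬(∃s ∀u (¬¬K(u) ∨ K(s)))
Drive negations inward (¬∀x A ≡ ∃x ¬A, ¬∃x A ≡ ∀x ¬A, De Morgan for ∧/∨):
  (∀y ∀t (¬Q(y,y) ∧ ¬K(t))) ∨ (∃z K(z)) ∨ (∀s ∃u (¬K(u) ∧ ¬K(s)))
All bound variables are already distinct, so no renaming is needed.
Extract every quantifier outward, since the variables are now distinct and don't occur free across branches:
  ∀y ∀t ∃z ∀s ∃u (¬Q(y,y) ∧ ¬K(t) ∨ K(z) ∨ ¬K(u) ∧ ¬K(s))
The quantifier ∃s sits under an odd number of negations (counting the antecedent side of each →), so it flips to ∀s.

universal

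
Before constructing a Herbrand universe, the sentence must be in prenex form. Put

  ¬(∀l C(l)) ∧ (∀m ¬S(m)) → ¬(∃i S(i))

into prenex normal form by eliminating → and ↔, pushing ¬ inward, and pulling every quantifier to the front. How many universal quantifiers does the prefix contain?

2

First replace A → B with ¬A ∨ B.
  ¬(¬(∀l C(l)) ∧ (∀m ¬S(m))) ∨ ¬(∃i S(i))
Push ¬ through the quantifiers and connectives to reach negation normal form:
  (∀l C(l)) ∨ (∃m S(m)) ∨ (∀i ¬S(i))
Pull the quantifiers to the front (each side's bound variable is not free in the other side):
  ∀l ∃m ∀i (C(l) ∨ S(m) ∨ ¬S(i))
The prefix is ∀l ∃m ∀i: 2 universal, 1 existential.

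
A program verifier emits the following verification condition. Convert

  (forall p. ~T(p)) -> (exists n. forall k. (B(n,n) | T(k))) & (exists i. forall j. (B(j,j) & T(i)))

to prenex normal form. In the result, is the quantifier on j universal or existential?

universal

Rewrite implications/biconditionals: A → B as ¬A ∨ B.
  ~(forall p. ~T(p)) | (exists n. forall k. (B(n,n) | T(k))) & (exists i. forall j. (B(j,j) & T(i)))
Drive negations inward (¬∀x A ≡ ∃x ¬A, ¬∃x A ≡ ∀x ¬A, De Morgan for ∧/∨):
  (exists p. T(p)) | (exists n. forall k. (B(n,n) | T(k))) & (exists i. forall j. (B(j,j) & T(i)))
All bound variables are already distinct, so no renaming is needed.
Extract every quantifier outward, since the variables are now distinct and don't occur free across branches:
  exists p. exists n. forall k. exists i. forall j. (T(p) | (B(n,n) | T(k)) & B(j,j) & T(i))
The quantifier forall j sits under an even number of negations (counting the antecedent side of each →), so it remains universal.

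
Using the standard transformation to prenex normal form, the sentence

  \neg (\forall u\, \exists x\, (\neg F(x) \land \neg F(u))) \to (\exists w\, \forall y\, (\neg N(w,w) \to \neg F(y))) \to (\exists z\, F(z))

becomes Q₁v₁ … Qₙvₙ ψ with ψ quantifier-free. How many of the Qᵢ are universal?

2

Eliminate → and ↔ using ¬ and ∨.
  \neg \neg (\forall u\, \exists x\, (\neg F(x) \land \neg F(u))) \lor \neg (\exists w\, \forall y\, (\neg \neg N(w,w) \lor \neg F(y))) \lor (\exists z\, F(z))
Move each ¬ inward, flipping quantifiers it crosses:
  (\forall u\, \exists x\, (\neg F(x) \land \neg F(u))) \lor (\forall w\, \exists y\, (\neg N(w,w) \land F(y))) \lor (\exists z\, F(z))
All bound variables are already distinct, so no renaming is needed.
Pull the quantifiers to the front (each side's bound variable is not free in the other side):
  \forall u\, \exists x\, \forall w\, \exists y\, \exists z\, (\neg F(x) \land \neg F(u) \lor \neg N(w,w) \land F(y) \lor F(z))
The prefix is \forall u \exists x \forall w \exists y \exists z: 2 universal, 3 existential.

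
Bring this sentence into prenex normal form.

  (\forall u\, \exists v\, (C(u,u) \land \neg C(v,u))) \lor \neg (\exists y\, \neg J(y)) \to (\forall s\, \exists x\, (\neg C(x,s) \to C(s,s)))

\exists u\, \forall v\, \exists y\, \forall s\, \exists x\, ((\neg C(u,u) \lor C(v,u)) \land \neg J(y) \lor C(x,s) \lor C(s,s))

Eliminate → and ↔ using ¬ and ∨.
  \neg ((\forall u\, \exists v\, (C(u,u) \land \neg C(v,u))) \lor \neg (\exists y\, \neg J(y))) \lor (\forall s\, \exists x\, (\neg \neg C(x,s) \lor C(s,s)))
Move each ¬ inward, flipping quantifiers it crosses:
  (\exists u\, \forall v\, (\neg C(u,u) \lor C(v,u))) \land (\exists y\, \neg J(y)) \lor (\forall s\, \exists x\, (C(x,s) \lor C(s,s)))
Pull the quantifiers to the front (each side's bound variable is not free in the other side):
  \exists u\, \forall v\, \exists y\, \forall s\, \exists x\, ((\neg C(u,u) \lor C(v,u)) \land \neg J(y) \lor C(x,s) \lor C(s,s))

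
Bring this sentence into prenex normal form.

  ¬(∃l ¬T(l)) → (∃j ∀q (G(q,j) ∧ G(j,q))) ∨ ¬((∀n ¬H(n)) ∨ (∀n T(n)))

∃l ∃j ∀q ∃n ∃y1 (¬T(l) ∨ G(q,j) ∧ G(j,q) ∨ H(n) ∧ ¬T(y1))

Rewrite implications/biconditionals: A → B as ¬A ∨ B.
  ¬¬(∃l ¬T(l)) ∨ (∃j ∀q (G(q,j) ∧ G(j,q))) ∨ ¬((∀n ¬H(n)) ∨ (∀n T(n)))
Move each ¬ inward, flipping quantifiers it crosses:
  (∃l ¬T(l)) ∨ (∃j ∀q (G(q,j) ∧ G(j,q))) ∨ (∃n H(n)) ∧ (∃n ¬T(n))
Give each quantifier a distinct variable: n↦y1.
  (∃l ¬T(l)) ∨ (∃j ∀q (G(q,j) ∧ G(j,q))) ∨ (∃n H(n)) ∧ (∃y1 ¬T(y1))
Pull the quantifiers to the front (each side's bound variable is not free in the other side):
  ∃l ∃j ∀q ∃n ∃y1 (¬T(l) ∨ G(q,j) ∧ G(j,q) ∨ H(n) ∧ ¬T(y1))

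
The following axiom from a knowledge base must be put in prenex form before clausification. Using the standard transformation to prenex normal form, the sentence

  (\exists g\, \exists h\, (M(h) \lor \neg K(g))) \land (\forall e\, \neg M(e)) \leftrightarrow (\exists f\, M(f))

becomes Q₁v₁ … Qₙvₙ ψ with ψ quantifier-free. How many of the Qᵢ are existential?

Rewrite implications/biconditionals: A → B as ¬A ∨ B; A ↔ B as (¬A ∨ B) ∧ (¬B ∨ A).
  (\neg ((\exists g\, \exists h\, (M(h) \lor \neg K(g))) \land (\forall e\, \neg M(e))) \lor (\exists f\, M(f))) \land (\neg (\exists f\, M(f)) \lor (\exists g\, \exists h\, (M(h) \lor \neg K(g))) \land (\forall e\, \neg M(e)))
Push ¬ through the quantifiers and connectives to reach negation normal form:
  ((\forall g\, \forall h\, (\neg M(h) \land K(g))) \lor (\exists e\, M(e)) \lor (\exists f\, M(f))) \land ((\forall f\, \neg M(f)) \lor (\exists g\, \exists h\, (M(h) \lor \neg K(g))) \land (\forall e\, \neg M(e)))
Standardize variables apart so no two quantifiers bind the same name: f↦u, g↦y, h↦s, e↦p.
  ((\forall g\, \forall h\, (\neg M(h) \land K(g))) \lor (\exists e\, M(e)) \lor (\exists f\, M(f))) \land ((\forall u\, \neg M(u)) \lor (\exists y\, \exists s\, (M(s) \lor \neg K(y))) \land (\forall p\, \neg M(p)))
Pull the quantifiers to the front (each side's bound variable is not free in the other side):
  \forall g\, \forall h\, \exists e\, \exists f\, \forall u\, \exists y\, \exists s\, \forall p\, ((\neg M(h) \land K(g) \lor M(e) \lor M(f)) \land (\neg M(u) \lor (M(s) \lor \neg K(y)) \land \neg M(p)))
The prefix is \forall g \forall h \exists e \exists f \forall u \exists y \exists s \forall p: 4 universal, 4 existential.

4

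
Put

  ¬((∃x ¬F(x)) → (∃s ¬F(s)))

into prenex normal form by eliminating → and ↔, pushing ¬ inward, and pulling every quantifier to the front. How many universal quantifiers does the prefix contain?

Eliminate → and ↔ using ¬ and ∨.
  ¬(¬(∃x ¬F(x)) ∨ (∃s ¬F(s)))
Push ¬ through the quantifiers and connectives to reach negation normal form:
  (∃x ¬F(x)) ∧ (∀s F(s))
All bound variables are already distinct, so no renaming is needed.
Pull the quantifiers to the front (each side's bound variable is not free in the other side):
  ∃x ∀s (¬F(x) ∧ F(s))
The prefix is ∃x ∀s: 1 universal, 1 existential.

1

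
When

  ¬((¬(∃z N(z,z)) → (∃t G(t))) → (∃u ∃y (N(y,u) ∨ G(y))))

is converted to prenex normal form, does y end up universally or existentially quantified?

universal

Eliminate → and ↔ using ¬ and ∨.
  ¬(¬(¬¬(∃z N(z,z)) ∨ (∃t G(t))) ∨ (∃u ∃y (N(y,u) ∨ G(y))))
Drive negations inward (¬∀x A ≡ ∃x ¬A, ¬∃x A ≡ ∀x ¬A, De Morgan for ∧/∨):
  ((∃z N(z,z)) ∨ (∃t G(t))) ∧ (∀u ∀y (¬N(y,u) ∧ ¬G(y)))
All bound variables are already distinct, so no renaming is needed.
Finally move all quantifiers to the prefix:
  ∃z ∃t ∀u ∀y ((N(z,z) ∨ G(t)) ∧ ¬N(y,u) ∧ ¬G(y))
The quantifier ∃y sits under an odd number of negations (counting the antecedent side of each →), so it flips to ∀y.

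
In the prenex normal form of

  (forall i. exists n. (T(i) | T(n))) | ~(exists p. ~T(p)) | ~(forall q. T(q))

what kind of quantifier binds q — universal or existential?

existential

Move each ¬ inward, flipping quantifiers it crosses:
  (forall i. exists n. (T(i) | T(n))) | (forall p. T(p)) | (exists q. ~T(q))
All bound variables are already distinct, so no renaming is needed.
Extract every quantifier outward, since the variables are now distinct and don't occur free across branches:
  forall i. exists n. forall p. exists q. (T(i) | T(n) | T(p) | ~T(q))
The quantifier forall q sits under an odd number of negations, so it flips to exists q.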